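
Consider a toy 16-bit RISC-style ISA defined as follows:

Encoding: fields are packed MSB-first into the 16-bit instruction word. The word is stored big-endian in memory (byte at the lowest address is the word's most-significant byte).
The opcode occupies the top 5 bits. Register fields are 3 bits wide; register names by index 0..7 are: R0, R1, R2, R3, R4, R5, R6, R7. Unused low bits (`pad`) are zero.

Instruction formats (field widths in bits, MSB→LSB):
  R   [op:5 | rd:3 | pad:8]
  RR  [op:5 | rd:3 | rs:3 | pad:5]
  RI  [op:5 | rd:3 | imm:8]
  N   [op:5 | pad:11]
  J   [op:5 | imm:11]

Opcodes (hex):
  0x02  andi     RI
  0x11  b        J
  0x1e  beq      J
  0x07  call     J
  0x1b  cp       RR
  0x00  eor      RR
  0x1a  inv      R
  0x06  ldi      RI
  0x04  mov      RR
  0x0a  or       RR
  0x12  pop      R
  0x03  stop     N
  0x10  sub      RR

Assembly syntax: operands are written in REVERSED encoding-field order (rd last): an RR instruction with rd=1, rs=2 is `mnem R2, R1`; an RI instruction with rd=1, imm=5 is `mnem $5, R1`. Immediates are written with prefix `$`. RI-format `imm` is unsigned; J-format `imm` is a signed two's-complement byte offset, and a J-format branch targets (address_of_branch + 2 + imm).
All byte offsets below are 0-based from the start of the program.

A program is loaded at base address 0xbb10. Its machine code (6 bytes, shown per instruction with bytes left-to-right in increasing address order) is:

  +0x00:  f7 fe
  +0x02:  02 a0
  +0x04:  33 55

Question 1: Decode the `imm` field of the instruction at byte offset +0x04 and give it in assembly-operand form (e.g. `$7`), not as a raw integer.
[04] 33 55 → 0x3355
  top 5b → 0x6 → ldi [RI]
  rd: (w>>8)&0x7=0x3 → R3
  imm: (w>>0)&0xff=0x55 → $85

$85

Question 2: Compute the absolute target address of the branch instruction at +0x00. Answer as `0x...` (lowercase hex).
0xbb10

[00] f7 fe → 0xf7fe
  opcode bits[15:11]=0x1e: beq/J
  imm@[10:0]=0x7fe (s11→-2) ⇒ $-2
  target = base 0xbb10 + off 0x00 + 2 + imm -2 = 0xbb10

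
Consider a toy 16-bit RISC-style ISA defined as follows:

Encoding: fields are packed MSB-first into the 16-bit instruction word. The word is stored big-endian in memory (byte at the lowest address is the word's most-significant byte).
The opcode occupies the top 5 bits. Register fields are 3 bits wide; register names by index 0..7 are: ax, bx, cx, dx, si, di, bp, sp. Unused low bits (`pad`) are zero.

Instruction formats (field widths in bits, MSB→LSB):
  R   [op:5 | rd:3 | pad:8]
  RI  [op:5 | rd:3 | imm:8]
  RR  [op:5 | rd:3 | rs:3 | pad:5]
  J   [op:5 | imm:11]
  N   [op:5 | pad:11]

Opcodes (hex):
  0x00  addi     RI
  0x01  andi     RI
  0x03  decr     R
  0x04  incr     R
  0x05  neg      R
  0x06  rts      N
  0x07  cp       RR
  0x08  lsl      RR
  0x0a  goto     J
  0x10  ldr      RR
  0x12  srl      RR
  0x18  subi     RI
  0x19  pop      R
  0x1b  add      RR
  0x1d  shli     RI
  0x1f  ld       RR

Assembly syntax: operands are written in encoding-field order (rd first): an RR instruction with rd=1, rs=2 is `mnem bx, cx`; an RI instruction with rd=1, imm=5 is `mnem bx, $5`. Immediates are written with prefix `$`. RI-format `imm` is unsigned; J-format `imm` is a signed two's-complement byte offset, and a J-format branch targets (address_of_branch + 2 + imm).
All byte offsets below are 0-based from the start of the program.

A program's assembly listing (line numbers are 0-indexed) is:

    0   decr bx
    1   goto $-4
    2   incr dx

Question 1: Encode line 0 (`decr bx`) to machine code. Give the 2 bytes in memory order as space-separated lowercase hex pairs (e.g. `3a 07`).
L0: decr op=0x3:5|rd=1:3|pad=0:8 ⇒ 0x1900 ⇒ big 19 00

19 00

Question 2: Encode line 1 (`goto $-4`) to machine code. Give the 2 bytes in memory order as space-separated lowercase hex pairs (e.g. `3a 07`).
57 fc

L1: goto op=0xa:5|imm=-4:11 ⇒ 0x57fc ⇒ big 57 fc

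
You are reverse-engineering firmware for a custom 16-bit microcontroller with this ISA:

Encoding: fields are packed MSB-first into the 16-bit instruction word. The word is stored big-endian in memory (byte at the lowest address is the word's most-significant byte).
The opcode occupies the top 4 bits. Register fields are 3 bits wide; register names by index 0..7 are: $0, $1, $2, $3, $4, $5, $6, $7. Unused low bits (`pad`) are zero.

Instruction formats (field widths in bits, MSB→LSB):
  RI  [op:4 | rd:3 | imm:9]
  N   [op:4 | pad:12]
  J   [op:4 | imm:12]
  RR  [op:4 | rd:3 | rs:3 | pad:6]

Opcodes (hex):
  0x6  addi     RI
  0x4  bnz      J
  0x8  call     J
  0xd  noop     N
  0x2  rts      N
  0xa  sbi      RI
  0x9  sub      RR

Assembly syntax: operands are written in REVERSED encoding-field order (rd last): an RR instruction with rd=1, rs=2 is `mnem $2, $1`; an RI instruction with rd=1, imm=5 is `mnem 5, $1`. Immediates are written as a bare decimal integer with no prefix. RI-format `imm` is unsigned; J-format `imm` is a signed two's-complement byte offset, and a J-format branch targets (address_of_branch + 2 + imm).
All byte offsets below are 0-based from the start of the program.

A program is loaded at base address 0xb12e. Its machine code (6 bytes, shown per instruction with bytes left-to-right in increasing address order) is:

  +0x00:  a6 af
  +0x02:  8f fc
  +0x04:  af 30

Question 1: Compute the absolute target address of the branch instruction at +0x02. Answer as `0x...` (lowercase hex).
+0x02: 8f fc ⇒ word 0x8ffc (big)
  op=0x8ffc>>12=0x8 ⇒ call (J)
  [11:0] imm=4092 (s12→-4) = -4
  target = base 0xb12e + off 0x02 + 2 + imm -4 = 0xb12e

0xb12e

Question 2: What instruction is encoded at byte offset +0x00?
+0x00: a6 af ⇒ word 0xa6af (big)
  top 4b → 0xa → sbi [RI]
  rd: (w>>9)&0x7=0x3 → $3
  imm: (w>>0)&0x1ff=0xaf → 175

sbi 175, $3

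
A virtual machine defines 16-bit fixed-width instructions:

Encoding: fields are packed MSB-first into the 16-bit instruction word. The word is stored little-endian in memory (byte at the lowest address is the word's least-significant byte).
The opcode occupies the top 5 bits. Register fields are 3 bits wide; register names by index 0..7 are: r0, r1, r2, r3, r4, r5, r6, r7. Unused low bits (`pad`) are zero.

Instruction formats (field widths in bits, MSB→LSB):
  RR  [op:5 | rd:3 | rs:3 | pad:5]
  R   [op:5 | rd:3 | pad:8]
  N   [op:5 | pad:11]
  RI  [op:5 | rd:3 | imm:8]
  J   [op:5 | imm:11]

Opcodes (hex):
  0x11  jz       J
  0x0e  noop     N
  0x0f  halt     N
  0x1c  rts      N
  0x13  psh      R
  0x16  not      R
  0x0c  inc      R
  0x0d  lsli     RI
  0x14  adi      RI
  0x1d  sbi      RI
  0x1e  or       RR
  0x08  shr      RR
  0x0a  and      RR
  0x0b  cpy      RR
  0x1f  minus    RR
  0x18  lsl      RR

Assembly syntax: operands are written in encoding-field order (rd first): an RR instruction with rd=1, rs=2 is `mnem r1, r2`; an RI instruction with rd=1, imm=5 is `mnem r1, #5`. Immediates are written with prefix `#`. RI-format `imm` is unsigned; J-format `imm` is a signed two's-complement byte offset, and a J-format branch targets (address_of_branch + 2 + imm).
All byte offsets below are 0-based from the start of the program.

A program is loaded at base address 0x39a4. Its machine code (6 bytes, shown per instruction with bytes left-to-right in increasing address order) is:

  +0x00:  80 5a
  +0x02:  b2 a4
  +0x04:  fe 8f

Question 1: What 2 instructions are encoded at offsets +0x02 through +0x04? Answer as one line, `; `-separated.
adi r4, #178; jz #-2

[02] b2 a4 → 0xa4b2
  opcode bits[15:11]=0x14: adi/RI
  rd: (w>>8)&0x7=0x4 → r4
  imm: (w>>0)&0xff=0xb2 → #178
[04] fe 8f → 0x8ffe
  opcode bits[15:11]=0x11: jz/J
  imm: (w>>0)&0x7ff=0x7fe (s11→-2) → #-2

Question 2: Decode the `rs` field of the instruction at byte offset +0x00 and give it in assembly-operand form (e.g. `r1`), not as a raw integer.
r4

+0x00: 80 5a ⇒ word 0x5a80 (little)
  top 5b → 0xb → cpy [RR]
  rd: (w>>8)&0x7=0x2 → r2
  rs: (w>>5)&0x7=0x4 → r4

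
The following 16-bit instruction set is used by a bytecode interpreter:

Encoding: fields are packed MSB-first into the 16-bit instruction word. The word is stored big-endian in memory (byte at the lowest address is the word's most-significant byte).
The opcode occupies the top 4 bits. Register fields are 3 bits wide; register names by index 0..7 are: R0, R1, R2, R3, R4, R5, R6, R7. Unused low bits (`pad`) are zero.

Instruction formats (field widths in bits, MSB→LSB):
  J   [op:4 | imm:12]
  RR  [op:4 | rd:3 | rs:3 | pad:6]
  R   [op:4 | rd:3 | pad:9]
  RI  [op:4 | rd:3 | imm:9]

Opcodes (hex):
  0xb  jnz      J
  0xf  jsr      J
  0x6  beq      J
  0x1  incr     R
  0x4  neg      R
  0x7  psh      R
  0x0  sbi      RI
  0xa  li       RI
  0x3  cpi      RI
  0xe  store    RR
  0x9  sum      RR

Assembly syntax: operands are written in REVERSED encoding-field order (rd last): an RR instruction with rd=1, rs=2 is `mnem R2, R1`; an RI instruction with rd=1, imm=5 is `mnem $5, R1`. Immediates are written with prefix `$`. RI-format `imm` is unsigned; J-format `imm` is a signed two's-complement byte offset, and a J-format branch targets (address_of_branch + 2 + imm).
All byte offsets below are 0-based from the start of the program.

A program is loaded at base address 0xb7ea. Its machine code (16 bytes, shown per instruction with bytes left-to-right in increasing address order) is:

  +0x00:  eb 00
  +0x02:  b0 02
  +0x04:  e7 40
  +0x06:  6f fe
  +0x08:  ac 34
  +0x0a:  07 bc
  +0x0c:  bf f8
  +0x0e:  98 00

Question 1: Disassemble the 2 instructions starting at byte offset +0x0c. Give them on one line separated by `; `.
jnz $-8; sum R0, R4

+0x0c: bf f8 ⇒ word 0xbff8 (big)
  top 4b → 0xb → jnz [J]
  imm: (w>>0)&0xfff=0xff8 (s12→-8) → $-8
+0x0e: 98 00 ⇒ word 0x9800 (big)
  top 4b → 0x9 → sum [RR]
  rd: (w>>9)&0x7=0x4 → R4
  rs: (w>>6)&0x7=0x0 → R0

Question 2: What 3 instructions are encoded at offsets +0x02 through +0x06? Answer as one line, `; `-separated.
off 0x02: read b0 02 as big → 0xb002
  op=0xb002>>12=0xb ⇒ jnz (J)
  imm@[11:0]=0x2 ⇒ $2
off 0x04: read e7 40 as big → 0xe740
  op=0xe740>>12=0xe ⇒ store (RR)
  rd@[11:9]=0x3 ⇒ R3
  rs@[8:6]=0x5 ⇒ R5
off 0x06: read 6f fe as big → 0x6ffe
  op=0x6ffe>>12=0x6 ⇒ beq (J)
  imm@[11:0]=0xffe (s12→-2) ⇒ $-2

jnz $2; store R5, R3; beq $-2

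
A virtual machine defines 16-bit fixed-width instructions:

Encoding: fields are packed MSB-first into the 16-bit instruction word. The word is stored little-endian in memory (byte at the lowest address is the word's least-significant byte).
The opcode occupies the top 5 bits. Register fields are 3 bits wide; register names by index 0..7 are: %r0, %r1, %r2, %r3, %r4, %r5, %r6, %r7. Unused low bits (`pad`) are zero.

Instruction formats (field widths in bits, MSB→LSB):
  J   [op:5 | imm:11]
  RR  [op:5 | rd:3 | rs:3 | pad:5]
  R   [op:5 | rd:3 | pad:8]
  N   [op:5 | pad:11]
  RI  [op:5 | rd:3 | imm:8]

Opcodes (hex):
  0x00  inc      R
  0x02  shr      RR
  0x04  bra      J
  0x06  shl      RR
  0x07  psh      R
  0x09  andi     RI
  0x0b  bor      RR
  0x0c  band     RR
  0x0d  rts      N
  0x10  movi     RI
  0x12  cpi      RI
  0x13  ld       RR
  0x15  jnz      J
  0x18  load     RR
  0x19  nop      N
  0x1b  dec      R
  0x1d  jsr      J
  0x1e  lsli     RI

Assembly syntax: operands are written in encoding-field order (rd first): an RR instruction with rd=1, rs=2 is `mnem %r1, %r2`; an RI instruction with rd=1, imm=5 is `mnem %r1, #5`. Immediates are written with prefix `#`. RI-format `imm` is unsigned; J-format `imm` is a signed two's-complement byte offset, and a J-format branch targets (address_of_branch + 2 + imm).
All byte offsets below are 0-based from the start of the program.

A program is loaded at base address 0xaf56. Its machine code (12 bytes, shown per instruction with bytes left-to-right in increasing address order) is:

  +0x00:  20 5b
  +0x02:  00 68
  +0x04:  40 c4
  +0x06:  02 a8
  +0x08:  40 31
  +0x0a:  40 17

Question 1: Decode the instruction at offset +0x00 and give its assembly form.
+0x00: 20 5b ⇒ word 0x5b20 (little)
  op=0x5b20>>11=0xb ⇒ bor (RR)
  rd@[10:8]=0x3 ⇒ %r3
  rs@[7:5]=0x1 ⇒ %r1

bor %r3, %r1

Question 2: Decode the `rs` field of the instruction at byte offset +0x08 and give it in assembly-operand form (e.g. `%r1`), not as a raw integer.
[08] 40 31 → 0x3140
  op=0x3140>>11=0x6 ⇒ shl (RR)
  rd@[10:8]=0x1 ⇒ %r1
  rs@[7:5]=0x2 ⇒ %r2

%r2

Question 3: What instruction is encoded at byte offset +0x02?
rts

+0x02: 00 68 ⇒ word 0x6800 (little)
  opcode bits[15:11]=0xd: rts/N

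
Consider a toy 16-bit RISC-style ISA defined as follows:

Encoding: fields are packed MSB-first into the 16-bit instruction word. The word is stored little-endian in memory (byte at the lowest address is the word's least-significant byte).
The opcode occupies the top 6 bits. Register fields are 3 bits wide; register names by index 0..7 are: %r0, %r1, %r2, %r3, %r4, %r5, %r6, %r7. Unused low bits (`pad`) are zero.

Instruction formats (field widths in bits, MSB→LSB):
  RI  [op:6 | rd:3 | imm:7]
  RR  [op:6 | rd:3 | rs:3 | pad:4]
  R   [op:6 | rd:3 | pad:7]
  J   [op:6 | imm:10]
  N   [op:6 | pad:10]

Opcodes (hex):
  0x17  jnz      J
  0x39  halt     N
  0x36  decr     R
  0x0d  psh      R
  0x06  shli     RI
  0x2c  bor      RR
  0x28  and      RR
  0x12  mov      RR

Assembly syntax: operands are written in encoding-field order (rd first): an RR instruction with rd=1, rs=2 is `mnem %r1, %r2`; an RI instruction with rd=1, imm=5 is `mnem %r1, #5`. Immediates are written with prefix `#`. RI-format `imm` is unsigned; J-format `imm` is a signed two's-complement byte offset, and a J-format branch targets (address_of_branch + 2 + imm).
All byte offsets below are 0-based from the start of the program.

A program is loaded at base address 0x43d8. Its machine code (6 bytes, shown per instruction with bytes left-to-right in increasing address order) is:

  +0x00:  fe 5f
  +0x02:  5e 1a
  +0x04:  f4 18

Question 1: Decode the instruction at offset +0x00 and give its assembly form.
off 0x00: read fe 5f as little → 0x5ffe
  top 6b → 0x17 → jnz [J]
  [9:0] imm=1022 (s10→-2) = #-2

jnz #-2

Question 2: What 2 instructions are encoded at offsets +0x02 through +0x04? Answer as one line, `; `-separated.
shli %r4, #94; shli %r1, #116

@+02  little-endian(5e 1a) = 0x1a5e
  top 6b → 0x6 → shli [RI]
  rd: (w>>7)&0x7=0x4 → %r4
  imm: (w>>0)&0x7f=0x5e → #94
@+04  little-endian(f4 18) = 0x18f4
  top 6b → 0x6 → shli [RI]
  rd: (w>>7)&0x7=0x1 → %r1
  imm: (w>>0)&0x7f=0x74 → #116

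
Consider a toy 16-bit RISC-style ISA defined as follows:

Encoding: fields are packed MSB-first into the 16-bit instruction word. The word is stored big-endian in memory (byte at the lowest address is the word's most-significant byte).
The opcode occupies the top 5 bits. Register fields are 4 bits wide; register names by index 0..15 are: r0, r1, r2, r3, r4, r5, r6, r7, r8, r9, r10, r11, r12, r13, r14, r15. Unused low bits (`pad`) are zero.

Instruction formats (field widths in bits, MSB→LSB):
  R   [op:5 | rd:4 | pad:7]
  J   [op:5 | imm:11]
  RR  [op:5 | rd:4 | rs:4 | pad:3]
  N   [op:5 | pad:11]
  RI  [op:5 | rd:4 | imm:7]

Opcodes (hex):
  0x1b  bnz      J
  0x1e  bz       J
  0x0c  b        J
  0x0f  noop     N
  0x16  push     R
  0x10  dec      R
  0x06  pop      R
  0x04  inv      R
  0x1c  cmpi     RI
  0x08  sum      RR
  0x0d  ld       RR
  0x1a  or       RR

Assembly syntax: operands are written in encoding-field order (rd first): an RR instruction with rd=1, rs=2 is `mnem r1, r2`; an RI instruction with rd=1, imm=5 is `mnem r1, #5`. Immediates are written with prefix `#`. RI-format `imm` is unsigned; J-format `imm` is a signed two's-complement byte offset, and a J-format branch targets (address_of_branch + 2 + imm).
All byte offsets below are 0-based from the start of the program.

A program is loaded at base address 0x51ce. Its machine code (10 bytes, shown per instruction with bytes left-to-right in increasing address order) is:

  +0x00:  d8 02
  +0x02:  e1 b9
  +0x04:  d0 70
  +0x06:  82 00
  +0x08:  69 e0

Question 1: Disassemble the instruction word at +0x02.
cmpi r3, #57

@+02  big-endian(e1 b9) = 0xe1b9
  top 5b → 0x1c → cmpi [RI]
  rd: (w>>7)&0xf=0x3 → r3
  imm: (w>>0)&0x7f=0x39 → #57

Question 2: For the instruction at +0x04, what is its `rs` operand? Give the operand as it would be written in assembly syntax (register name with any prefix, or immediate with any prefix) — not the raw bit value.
r14

@+04  big-endian(d0 70) = 0xd070
  top 5b → 0x1a → or [RR]
  rd: (w>>7)&0xf=0x0 → r0
  rs: (w>>3)&0xf=0xe → r14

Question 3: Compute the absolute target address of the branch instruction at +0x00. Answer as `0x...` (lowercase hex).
+0x00: d8 02 ⇒ word 0xd802 (big)
  opcode bits[15:11]=0x1b: bnz/J
  imm@[10:0]=0x2 ⇒ #2
  target = base 0x51ce + off 0x00 + 2 + imm 2 = 0x51d2

0x51d2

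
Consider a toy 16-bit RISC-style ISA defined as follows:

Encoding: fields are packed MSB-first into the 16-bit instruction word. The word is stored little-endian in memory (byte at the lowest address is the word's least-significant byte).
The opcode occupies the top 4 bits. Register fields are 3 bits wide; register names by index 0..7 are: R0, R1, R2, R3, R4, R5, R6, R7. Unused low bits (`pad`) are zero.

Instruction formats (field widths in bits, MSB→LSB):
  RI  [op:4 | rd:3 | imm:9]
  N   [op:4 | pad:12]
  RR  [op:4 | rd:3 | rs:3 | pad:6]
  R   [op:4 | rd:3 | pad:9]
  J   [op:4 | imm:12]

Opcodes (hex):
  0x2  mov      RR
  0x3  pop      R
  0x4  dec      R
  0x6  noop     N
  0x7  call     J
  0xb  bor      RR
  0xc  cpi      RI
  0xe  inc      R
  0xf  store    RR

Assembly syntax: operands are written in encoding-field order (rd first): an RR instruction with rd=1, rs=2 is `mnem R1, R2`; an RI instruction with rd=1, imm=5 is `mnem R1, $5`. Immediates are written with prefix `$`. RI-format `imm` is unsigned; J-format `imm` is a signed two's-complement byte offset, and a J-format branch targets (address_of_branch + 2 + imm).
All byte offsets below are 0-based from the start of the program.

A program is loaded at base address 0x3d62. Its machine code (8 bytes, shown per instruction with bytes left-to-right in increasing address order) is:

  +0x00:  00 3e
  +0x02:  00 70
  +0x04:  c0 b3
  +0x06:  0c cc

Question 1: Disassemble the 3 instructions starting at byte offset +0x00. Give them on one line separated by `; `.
pop R7; call $0; bor R1, R7

@+00  little-endian(00 3e) = 0x3e00
  opcode bits[15:12]=0x3: pop/R
  rd: (w>>9)&0x7=0x7 → R7
@+02  little-endian(00 70) = 0x7000
  opcode bits[15:12]=0x7: call/J
  imm: (w>>0)&0xfff=0x0 → $0
@+04  little-endian(c0 b3) = 0xb3c0
  opcode bits[15:12]=0xb: bor/RR
  rd: (w>>9)&0x7=0x1 → R1
  rs: (w>>6)&0x7=0x7 → R7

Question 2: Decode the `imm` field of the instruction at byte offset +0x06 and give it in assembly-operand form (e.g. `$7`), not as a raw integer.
$12

+0x06: 0c cc ⇒ word 0xcc0c (little)
  opcode bits[15:12]=0xc: cpi/RI
  rd@[11:9]=0x6 ⇒ R6
  imm@[8:0]=0xc ⇒ $12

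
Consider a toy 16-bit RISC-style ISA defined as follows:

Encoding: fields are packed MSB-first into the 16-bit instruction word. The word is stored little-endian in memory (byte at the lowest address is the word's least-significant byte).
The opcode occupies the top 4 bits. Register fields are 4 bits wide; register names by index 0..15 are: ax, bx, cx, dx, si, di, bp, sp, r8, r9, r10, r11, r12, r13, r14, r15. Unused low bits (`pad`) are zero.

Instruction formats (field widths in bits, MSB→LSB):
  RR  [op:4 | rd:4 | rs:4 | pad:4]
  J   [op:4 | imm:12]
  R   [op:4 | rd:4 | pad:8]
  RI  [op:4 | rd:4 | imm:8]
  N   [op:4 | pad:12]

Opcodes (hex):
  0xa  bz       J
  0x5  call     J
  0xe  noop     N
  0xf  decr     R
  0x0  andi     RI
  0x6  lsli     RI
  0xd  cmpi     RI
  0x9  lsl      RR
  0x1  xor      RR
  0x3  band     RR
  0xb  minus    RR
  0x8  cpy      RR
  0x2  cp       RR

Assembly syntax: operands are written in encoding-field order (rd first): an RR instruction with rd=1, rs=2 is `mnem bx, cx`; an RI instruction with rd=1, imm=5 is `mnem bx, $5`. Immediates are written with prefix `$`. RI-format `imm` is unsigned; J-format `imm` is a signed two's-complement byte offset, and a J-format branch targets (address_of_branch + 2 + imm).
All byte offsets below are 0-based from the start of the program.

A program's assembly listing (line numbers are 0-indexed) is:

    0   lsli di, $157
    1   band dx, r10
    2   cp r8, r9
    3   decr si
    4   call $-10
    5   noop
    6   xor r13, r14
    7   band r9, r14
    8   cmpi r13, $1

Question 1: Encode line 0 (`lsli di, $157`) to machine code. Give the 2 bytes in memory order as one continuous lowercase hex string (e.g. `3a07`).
L0: lsli op=0x6:4|rd=5:4|imm=157:8 ⇒ 0x659d ⇒ little 9d 65

9d65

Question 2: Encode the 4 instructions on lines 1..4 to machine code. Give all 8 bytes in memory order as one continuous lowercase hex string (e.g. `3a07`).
a033902800f4f65f

L1: band op=0x3:4|rd=3:4|rs=10:4|pad=0:4 ⇒ 0x33a0 ⇒ little a0 33
L2: cp op=0x2:4|rd=8:4|rs=9:4|pad=0:4 ⇒ 0x2890 ⇒ little 90 28
L3: decr op=0xf:4|rd=4:4|pad=0:8 ⇒ 0xf400 ⇒ little 00 f4
L4: call op=0x5:4|imm=-10:12 ⇒ 0x5ff6 ⇒ little f6 5f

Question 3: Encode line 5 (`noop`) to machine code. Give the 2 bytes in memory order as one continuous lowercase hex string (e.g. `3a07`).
00e0

5. noop fields op=0xe:4|pad=0:12 → word e000h → 00 e0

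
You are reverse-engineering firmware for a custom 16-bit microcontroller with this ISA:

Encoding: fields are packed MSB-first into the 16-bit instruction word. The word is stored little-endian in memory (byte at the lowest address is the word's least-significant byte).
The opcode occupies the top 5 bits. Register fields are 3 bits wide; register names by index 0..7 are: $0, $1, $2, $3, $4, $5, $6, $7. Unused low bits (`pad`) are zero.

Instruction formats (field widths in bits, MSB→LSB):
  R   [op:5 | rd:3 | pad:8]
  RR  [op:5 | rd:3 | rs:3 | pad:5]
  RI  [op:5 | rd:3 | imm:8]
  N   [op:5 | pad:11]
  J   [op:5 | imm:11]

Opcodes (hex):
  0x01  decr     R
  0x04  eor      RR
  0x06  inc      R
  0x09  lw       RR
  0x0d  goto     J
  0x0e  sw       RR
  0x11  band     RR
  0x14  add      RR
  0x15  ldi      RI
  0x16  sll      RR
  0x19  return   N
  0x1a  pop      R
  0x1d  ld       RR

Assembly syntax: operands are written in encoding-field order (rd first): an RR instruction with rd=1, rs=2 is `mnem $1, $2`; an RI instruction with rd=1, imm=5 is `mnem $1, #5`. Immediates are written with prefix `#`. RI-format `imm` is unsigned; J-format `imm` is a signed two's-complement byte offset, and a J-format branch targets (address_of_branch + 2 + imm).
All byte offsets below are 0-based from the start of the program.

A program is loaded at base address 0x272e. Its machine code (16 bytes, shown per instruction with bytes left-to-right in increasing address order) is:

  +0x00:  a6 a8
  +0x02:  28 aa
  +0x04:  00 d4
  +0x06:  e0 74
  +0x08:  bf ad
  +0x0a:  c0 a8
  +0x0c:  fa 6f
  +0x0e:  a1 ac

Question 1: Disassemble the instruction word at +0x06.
sw $4, $7

+0x06: e0 74 ⇒ word 0x74e0 (little)
  top 5b → 0xe → sw [RR]
  rd@[10:8]=0x4 ⇒ $4
  rs@[7:5]=0x7 ⇒ $7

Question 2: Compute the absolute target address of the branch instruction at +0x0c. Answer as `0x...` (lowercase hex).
0x2736

@+0c  little-endian(fa 6f) = 0x6ffa
  op=0x6ffa>>11=0xd ⇒ goto (J)
  imm@[10:0]=0x7fa (s11→-6) ⇒ #-6
  target = base 0x272e + off 0x0c + 2 + imm -6 = 0x2736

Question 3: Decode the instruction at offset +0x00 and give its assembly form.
off 0x00: read a6 a8 as little → 0xa8a6
  top 5b → 0x15 → ldi [RI]
  rd: (w>>8)&0x7=0x0 → $0
  imm: (w>>0)&0xff=0xa6 → #166

ldi $0, #166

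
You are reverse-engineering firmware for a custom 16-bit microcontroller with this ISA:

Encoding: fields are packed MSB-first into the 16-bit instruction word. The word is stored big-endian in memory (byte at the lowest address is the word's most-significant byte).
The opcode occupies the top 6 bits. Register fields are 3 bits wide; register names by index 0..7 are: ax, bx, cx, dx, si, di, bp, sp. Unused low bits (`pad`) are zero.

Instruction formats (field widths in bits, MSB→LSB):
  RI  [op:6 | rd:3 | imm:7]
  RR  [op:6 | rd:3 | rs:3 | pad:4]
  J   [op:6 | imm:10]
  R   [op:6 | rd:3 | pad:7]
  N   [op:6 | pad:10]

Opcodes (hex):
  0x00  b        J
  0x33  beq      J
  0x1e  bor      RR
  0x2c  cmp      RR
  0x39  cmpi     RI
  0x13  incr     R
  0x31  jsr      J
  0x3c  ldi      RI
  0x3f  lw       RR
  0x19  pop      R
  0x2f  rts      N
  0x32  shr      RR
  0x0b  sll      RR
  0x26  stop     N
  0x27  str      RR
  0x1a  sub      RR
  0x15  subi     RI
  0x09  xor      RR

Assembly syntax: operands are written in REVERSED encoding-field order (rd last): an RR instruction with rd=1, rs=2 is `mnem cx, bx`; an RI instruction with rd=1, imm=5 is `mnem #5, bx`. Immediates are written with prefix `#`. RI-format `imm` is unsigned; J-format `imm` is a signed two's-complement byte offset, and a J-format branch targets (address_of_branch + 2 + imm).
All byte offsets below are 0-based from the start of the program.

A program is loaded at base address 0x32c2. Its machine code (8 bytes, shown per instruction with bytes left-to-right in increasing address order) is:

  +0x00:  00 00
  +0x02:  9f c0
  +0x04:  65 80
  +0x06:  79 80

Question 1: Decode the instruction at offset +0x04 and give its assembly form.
off 0x04: read 65 80 as big → 0x6580
  op=0x6580>>10=0x19 ⇒ pop (R)
  rd: (w>>7)&0x7=0x3 → dx

pop dx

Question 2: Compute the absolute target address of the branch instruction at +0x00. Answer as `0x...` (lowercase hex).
[00] 00 00 → 0x0000
  top 6b → 0x0 → b [J]
  imm@[9:0]=0x0 ⇒ #0
  target = base 0x32c2 + off 0x00 + 2 + imm 0 = 0x32c4

0x32c4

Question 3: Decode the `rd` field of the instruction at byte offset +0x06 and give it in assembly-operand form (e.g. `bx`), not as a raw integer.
dx

+0x06: 79 80 ⇒ word 0x7980 (big)
  op=0x7980>>10=0x1e ⇒ bor (RR)
  [9:7] rd=3 = dx
  [6:4] rs=0 = ax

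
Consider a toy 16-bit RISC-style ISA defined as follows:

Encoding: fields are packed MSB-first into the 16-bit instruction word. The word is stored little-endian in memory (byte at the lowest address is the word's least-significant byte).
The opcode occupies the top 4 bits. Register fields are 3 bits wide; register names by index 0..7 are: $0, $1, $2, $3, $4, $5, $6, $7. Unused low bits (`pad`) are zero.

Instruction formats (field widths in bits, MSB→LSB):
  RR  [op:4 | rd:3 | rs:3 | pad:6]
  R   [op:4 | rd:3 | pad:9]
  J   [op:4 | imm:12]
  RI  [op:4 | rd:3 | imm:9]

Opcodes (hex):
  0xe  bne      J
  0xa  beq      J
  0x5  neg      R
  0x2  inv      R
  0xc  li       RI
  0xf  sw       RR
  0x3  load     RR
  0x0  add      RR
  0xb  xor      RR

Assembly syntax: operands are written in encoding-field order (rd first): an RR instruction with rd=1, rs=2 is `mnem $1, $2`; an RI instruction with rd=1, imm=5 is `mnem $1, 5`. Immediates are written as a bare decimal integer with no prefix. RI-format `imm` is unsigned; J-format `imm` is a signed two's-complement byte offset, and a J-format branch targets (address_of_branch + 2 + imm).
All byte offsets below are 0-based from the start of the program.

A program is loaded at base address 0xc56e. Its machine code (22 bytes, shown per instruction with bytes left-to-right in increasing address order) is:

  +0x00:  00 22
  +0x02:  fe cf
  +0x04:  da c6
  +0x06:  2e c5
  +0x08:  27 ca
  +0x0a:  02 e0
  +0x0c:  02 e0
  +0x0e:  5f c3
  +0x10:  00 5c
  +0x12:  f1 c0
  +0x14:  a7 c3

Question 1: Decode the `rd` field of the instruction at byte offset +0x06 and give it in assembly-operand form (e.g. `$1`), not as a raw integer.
$2

[06] 2e c5 → 0xc52e
  top 4b → 0xc → li [RI]
  rd: (w>>9)&0x7=0x2 → $2
  imm: (w>>0)&0x1ff=0x12e → 302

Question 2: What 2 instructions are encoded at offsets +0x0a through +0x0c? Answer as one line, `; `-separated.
bne 2; bne 2

[0a] 02 e0 → 0xe002
  op=0xe002>>12=0xe ⇒ bne (J)
  imm: (w>>0)&0xfff=0x2 → 2
[0c] 02 e0 → 0xe002
  op=0xe002>>12=0xe ⇒ bne (J)
  imm: (w>>0)&0xfff=0x2 → 2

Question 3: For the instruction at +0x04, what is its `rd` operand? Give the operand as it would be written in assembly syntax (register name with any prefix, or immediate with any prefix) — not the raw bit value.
$3

off 0x04: read da c6 as little → 0xc6da
  opcode bits[15:12]=0xc: li/RI
  rd@[11:9]=0x3 ⇒ $3
  imm@[8:0]=0xda ⇒ 218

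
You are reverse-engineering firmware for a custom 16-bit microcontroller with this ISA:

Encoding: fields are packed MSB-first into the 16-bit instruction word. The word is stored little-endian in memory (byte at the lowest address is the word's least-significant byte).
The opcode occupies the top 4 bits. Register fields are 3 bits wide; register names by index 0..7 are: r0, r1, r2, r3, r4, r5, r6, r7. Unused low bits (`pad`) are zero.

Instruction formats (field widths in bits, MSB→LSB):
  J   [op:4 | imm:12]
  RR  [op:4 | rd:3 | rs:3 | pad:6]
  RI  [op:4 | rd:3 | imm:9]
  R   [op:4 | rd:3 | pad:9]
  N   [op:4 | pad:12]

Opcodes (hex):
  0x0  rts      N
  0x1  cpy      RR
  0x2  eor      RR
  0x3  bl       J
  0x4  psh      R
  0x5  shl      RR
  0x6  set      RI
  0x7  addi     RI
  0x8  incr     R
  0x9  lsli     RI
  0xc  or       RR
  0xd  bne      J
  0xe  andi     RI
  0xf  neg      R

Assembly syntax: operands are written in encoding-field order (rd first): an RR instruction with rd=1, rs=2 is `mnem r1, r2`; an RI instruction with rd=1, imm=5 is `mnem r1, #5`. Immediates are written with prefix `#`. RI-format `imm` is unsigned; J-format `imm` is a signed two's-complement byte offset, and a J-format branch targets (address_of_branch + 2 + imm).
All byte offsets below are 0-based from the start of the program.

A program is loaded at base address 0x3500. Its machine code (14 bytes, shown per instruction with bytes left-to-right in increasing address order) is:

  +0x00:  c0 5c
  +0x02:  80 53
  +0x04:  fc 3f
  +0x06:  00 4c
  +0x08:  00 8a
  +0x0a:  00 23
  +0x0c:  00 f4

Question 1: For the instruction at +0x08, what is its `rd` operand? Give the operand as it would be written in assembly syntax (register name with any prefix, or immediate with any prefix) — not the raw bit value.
r5

+0x08: 00 8a ⇒ word 0x8a00 (little)
  op=0x8a00>>12=0x8 ⇒ incr (R)
  rd: (w>>9)&0x7=0x5 → r5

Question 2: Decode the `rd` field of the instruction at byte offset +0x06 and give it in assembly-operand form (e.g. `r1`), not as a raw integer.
[06] 00 4c → 0x4c00
  op=0x4c00>>12=0x4 ⇒ psh (R)
  rd: (w>>9)&0x7=0x6 → r6

r6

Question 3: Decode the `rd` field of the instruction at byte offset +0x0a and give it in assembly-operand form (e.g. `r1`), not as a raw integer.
[0a] 00 23 → 0x2300
  top 4b → 0x2 → eor [RR]
  rd: (w>>9)&0x7=0x1 → r1
  rs: (w>>6)&0x7=0x4 → r4

r1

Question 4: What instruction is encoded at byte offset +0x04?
bl #-4

off 0x04: read fc 3f as little → 0x3ffc
  op=0x3ffc>>12=0x3 ⇒ bl (J)
  imm@[11:0]=0xffc (s12→-4) ⇒ #-4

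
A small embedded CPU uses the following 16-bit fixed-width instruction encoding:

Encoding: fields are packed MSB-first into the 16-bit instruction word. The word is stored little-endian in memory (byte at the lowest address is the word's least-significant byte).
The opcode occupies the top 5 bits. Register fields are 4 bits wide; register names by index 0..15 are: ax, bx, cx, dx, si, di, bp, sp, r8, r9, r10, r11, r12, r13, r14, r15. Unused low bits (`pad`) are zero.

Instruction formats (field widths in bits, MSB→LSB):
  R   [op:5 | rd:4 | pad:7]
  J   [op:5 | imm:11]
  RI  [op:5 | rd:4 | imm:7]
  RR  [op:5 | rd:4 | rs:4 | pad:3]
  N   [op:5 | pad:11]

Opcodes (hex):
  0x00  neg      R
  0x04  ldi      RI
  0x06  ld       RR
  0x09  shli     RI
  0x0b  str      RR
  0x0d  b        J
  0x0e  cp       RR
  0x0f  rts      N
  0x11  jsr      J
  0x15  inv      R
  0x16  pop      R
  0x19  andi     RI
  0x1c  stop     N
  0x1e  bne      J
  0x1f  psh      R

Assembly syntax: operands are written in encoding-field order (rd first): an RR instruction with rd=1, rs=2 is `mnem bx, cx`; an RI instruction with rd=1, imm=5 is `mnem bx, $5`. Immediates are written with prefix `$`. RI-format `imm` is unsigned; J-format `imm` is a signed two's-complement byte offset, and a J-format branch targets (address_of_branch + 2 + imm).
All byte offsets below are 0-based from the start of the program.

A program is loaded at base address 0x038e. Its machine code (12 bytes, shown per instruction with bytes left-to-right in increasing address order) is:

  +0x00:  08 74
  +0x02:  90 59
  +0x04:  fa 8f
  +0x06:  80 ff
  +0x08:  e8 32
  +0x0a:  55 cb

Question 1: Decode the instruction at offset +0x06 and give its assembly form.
[06] 80 ff → 0xff80
  top 5b → 0x1f → psh [R]
  rd@[10:7]=0xf ⇒ r15

psh r15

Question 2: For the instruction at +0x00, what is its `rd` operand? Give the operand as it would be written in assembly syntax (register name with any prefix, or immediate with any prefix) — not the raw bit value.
r8

@+00  little-endian(08 74) = 0x7408
  top 5b → 0xe → cp [RR]
  [10:7] rd=8 = r8
  [6:3] rs=1 = bx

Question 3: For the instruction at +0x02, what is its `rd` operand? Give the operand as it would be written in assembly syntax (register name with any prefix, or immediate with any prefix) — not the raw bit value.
dx

[02] 90 59 → 0x5990
  opcode bits[15:11]=0xb: str/RR
  [10:7] rd=3 = dx
  [6:3] rs=2 = cx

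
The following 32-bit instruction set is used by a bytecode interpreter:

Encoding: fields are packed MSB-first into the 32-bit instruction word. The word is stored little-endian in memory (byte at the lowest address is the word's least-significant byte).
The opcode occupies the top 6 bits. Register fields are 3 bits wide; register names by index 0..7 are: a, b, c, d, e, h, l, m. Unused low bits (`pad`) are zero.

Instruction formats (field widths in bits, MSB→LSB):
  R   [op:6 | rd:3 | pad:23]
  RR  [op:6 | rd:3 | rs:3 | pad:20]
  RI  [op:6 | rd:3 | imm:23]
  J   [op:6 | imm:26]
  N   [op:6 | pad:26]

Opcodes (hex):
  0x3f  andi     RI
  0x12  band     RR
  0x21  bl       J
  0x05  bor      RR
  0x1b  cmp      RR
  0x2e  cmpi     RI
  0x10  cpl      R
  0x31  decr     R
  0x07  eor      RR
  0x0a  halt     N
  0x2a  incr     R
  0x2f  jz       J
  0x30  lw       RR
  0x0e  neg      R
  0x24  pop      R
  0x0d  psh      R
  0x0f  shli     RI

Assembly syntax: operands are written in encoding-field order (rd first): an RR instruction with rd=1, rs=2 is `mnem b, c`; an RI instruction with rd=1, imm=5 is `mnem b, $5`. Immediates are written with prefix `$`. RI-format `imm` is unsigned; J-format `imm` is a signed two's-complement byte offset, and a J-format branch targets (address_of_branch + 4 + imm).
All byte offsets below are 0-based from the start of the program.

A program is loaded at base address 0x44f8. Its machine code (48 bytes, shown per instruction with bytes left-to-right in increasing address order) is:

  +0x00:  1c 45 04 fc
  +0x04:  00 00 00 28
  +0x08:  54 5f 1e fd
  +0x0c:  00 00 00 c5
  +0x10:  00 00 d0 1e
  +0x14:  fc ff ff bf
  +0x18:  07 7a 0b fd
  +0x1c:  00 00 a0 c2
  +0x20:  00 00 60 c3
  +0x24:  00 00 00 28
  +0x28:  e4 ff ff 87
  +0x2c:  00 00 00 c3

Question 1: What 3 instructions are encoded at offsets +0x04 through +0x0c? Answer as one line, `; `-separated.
off 0x04: read 00 00 00 28 as little → 0x28000000
  opcode bits[31:26]=0xa: halt/N
off 0x08: read 54 5f 1e fd as little → 0xfd1e5f54
  opcode bits[31:26]=0x3f: andi/RI
  [25:23] rd=2 = c
  [22:0] imm=1990484 = $1990484
off 0x0c: read 00 00 00 c5 as little → 0xc5000000
  opcode bits[31:26]=0x31: decr/R
  [25:23] rd=2 = c

halt; andi c, $1990484; decr c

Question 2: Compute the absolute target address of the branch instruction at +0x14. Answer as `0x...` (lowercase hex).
0x450c

@+14  little-endian(fc ff ff bf) = 0xbffffffc
  top 6b → 0x2f → jz [J]
  imm@[25:0]=0x3fffffc (s26→-4) ⇒ $-4
  target = base 0x44f8 + off 0x14 + 4 + imm -4 = 0x450c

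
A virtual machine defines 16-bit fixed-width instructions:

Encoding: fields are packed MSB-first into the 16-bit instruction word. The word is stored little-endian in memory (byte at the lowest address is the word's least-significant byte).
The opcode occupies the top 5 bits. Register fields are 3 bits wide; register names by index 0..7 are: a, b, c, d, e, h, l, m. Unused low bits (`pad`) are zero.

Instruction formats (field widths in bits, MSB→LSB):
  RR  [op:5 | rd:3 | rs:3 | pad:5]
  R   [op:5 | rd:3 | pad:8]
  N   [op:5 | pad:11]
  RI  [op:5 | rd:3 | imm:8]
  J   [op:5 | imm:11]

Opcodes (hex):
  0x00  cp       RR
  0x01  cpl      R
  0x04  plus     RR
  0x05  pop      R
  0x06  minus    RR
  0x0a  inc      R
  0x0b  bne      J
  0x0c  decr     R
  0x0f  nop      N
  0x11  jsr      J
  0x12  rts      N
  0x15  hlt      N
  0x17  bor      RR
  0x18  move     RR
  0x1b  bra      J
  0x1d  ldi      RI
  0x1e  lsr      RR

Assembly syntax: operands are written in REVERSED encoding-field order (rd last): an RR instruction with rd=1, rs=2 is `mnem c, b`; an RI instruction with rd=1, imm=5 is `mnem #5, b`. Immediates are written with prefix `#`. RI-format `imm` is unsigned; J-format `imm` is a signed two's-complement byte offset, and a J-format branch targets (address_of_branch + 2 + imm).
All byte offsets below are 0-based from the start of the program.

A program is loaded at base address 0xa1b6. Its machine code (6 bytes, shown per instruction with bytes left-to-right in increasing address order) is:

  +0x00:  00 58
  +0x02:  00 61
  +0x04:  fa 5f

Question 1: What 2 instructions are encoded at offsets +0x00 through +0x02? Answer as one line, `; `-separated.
[00] 00 58 → 0x5800
  opcode bits[15:11]=0xb: bne/J
  imm: (w>>0)&0x7ff=0x0 → #0
[02] 00 61 → 0x6100
  opcode bits[15:11]=0xc: decr/R
  rd: (w>>8)&0x7=0x1 → b

bne #0; decr b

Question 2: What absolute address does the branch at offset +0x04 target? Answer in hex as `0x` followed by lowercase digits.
[04] fa 5f → 0x5ffa
  opcode bits[15:11]=0xb: bne/J
  [10:0] imm=2042 (s11→-6) = #-6
  target = base 0xa1b6 + off 0x04 + 2 + imm -6 = 0xa1b6

0xa1b6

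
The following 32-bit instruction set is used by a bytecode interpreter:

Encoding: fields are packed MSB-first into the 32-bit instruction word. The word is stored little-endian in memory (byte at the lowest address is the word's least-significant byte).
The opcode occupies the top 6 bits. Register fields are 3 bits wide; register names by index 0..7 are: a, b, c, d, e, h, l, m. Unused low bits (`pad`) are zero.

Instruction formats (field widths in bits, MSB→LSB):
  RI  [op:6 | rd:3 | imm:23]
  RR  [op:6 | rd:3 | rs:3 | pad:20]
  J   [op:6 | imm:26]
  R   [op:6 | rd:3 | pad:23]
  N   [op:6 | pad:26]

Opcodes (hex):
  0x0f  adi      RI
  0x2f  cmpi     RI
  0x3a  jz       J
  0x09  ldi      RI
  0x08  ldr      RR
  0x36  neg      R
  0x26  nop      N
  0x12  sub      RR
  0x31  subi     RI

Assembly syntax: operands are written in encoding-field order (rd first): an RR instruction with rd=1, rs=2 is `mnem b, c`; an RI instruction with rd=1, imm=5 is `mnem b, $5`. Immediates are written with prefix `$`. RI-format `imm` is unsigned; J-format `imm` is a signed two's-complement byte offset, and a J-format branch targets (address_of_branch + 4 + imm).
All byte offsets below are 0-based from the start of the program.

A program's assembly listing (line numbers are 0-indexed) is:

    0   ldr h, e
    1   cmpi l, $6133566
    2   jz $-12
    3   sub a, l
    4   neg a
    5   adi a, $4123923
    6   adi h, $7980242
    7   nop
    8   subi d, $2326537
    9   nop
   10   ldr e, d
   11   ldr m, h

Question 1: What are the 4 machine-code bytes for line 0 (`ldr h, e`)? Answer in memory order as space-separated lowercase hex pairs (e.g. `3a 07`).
L0: ldr op=0x8:6|rd=5:3|rs=4:3|pad=0:20 ⇒ 0x22c00000 ⇒ little 00 00 c0 22

00 00 c0 22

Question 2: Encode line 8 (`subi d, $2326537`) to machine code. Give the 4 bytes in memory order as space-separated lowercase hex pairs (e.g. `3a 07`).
L8: subi op=0x31:6|rd=3:3|imm=2326537:23 ⇒ 0xc5a38009 ⇒ little 09 80 a3 c5

09 80 a3 c5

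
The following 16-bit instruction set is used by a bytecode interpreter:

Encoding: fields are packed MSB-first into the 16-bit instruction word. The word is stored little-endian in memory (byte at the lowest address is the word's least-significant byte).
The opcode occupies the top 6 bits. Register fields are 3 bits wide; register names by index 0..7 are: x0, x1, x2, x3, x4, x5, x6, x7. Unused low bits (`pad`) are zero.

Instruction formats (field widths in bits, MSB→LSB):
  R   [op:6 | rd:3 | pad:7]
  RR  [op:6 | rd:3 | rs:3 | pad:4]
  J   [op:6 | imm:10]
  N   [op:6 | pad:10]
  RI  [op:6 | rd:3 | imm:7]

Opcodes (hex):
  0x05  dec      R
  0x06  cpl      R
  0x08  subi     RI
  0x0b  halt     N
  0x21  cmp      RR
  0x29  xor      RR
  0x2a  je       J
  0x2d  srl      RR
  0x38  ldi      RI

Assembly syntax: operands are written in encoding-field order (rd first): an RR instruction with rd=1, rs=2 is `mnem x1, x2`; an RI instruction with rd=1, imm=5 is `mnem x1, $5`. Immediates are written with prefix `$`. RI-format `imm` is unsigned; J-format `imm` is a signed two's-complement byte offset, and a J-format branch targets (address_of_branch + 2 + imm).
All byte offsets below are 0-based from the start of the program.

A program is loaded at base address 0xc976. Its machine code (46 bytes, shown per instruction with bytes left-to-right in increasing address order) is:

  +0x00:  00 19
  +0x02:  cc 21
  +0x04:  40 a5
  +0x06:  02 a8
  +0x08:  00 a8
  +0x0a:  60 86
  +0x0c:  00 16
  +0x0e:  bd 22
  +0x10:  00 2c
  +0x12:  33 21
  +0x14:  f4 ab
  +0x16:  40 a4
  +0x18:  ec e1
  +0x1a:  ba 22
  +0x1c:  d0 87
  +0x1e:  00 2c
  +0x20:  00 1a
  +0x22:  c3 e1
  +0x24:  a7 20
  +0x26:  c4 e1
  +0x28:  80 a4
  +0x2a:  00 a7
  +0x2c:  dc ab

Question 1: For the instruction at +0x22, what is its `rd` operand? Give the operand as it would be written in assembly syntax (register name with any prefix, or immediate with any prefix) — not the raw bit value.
x3

+0x22: c3 e1 ⇒ word 0xe1c3 (little)
  opcode bits[15:10]=0x38: ldi/RI
  rd@[9:7]=0x3 ⇒ x3
  imm@[6:0]=0x43 ⇒ $67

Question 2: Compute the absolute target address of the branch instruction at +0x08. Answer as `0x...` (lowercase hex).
0xc980

[08] 00 a8 → 0xa800
  top 6b → 0x2a → je [J]
  imm@[9:0]=0x0 ⇒ $0
  target = base 0xc976 + off 0x08 + 2 + imm 0 = 0xc980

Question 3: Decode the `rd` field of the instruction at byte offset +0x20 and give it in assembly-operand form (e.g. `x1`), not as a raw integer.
x4

+0x20: 00 1a ⇒ word 0x1a00 (little)
  opcode bits[15:10]=0x6: cpl/R
  rd: (w>>7)&0x7=0x4 → x4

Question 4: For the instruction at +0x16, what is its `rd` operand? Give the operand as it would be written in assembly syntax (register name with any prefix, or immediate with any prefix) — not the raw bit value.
x0

off 0x16: read 40 a4 as little → 0xa440
  top 6b → 0x29 → xor [RR]
  [9:7] rd=0 = x0
  [6:4] rs=4 = x4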